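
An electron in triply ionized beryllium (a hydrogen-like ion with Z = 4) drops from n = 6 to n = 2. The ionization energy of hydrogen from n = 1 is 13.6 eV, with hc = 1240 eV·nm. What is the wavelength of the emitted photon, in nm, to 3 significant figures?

For Z = 4 the level energies scale as Z², so the effective Rydberg energy is 13.6 × 16 = 217.6 eV.
ΔE = 217.6 × (1/2² − 1/6²) = 217.6 × 0.2222 = 48.36 eV.
λ = hc/ΔE = 1240 / 48.36 = 25.6 nm.

25.6 nm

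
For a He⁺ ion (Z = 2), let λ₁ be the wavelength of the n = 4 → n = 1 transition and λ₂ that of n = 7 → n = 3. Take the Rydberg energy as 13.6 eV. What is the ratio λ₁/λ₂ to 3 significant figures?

0.0967

λ ∝ 1/ΔE ∝ 1/(1/n_f² − 1/n_i²), and the Z² and hc factors cancel in the ratio.
λ₁/λ₂ = (1/3² − 1/7²)/(1/1² − 1/4²) = 0.09070/0.9375 = 0.0967.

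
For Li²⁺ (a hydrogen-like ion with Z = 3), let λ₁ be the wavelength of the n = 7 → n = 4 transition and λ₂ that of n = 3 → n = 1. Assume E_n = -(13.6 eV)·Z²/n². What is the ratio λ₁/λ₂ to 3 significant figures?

21.1

λ ∝ 1/ΔE ∝ 1/(1/n_f² − 1/n_i²), and the Z² and hc factors cancel in the ratio.
λ₁/λ₂ = (1/1² − 1/3²)/(1/4² − 1/7²) = 0.8889/0.04209 = 21.1.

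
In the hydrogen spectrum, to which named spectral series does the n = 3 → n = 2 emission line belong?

Balmer

The series is set by the lower level: n_f = 2 is the Balmer series.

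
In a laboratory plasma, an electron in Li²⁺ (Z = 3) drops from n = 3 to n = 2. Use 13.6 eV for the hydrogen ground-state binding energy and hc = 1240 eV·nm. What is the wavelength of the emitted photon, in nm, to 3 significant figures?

72.9 nm

For Z = 3 the level energies scale as Z², so the effective Rydberg energy is 13.6 × 9 = 122.4 eV.
ΔE = 122.4 × (1/2² − 1/3²) = 122.4 × 0.1389 = 17.00 eV.
λ = hc/ΔE = 1240 / 17.00 = 72.9 nm.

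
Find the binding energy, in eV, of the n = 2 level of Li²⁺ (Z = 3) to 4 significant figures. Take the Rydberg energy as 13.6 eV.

E_n = −13.6 Z²/n² = −122.4/n² eV for Z = 3.
E_2 = −122.4/4 = −30.60 eV, so ionization (to E = 0) requires 30.60 eV.

30.60 eV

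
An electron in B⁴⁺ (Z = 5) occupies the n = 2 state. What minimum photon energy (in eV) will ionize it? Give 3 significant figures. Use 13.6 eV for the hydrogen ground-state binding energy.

85.0 eV

E_n = −13.6 Z²/n² = −340.0/n² eV for Z = 5.
E_2 = −340.0/4 = −85.0 eV, so ionization (to E = 0) requires 85.0 eV.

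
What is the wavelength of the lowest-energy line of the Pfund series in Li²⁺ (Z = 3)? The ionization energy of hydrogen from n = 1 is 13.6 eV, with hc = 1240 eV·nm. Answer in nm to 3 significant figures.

829 nm

The Pfund series terminates on n_f = 5; the first line has n_i = 5+1 = 6.
ΔE = 122.4 × (1/5² − 1/6²) = 1.496 eV.
λ = 1240 / 1.496 = 829 nm.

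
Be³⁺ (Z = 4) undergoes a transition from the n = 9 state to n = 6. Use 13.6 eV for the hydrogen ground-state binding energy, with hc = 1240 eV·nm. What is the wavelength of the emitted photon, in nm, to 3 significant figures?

For Z = 4 the level energies scale as Z², so the effective Rydberg energy is 13.6 × 16 = 217.6 eV.
ΔE = 217.6 × (1/6² − 1/9²) = 217.6 × 0.01543 = 3.358 eV.
λ = hc/ΔE = 1240 / 3.358 = 369 nm.

369 nm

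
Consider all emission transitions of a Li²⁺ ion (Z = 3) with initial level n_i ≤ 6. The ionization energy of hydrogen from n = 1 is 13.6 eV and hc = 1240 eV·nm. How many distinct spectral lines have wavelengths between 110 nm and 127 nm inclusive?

Enumerate all n_i → n_f pairs with 1 ≤ n_f < n_i ≤ 6 and compute λ = 1240 / [13.6·9·(1/n_f² − 1/n_i²)].
Lines falling in [110, 127] nm: 6→3 (121.6 nm).

1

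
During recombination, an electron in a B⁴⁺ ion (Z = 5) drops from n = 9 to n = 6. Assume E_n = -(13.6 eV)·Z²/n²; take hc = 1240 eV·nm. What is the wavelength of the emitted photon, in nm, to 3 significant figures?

236 nm

For Z = 5 the level energies scale as Z², so the effective Rydberg energy is 13.6 × 25 = 340.0 eV.
ΔE = 340.0 × (1/6² − 1/9²) = 340.0 × 0.01543 = 5.247 eV.
λ = hc/ΔE = 1240 / 5.247 = 236 nm.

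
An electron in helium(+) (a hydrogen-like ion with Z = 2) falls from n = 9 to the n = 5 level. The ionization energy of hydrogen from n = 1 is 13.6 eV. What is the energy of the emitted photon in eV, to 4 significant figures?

The Bohr energies scale as Z², so for Z = 2: E_n = −54.40/n² eV.
E_9 = −54.40/81 = −0.6716 eV and E_5 = −54.40/25 = −2.176 eV.
The photon energy is |E_9 − E_5| = 1.504 eV.

1.504 eV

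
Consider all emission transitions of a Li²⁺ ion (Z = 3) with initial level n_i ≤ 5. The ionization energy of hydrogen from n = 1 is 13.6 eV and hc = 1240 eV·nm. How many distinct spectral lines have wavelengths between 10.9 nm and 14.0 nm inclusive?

Enumerate all n_i → n_f pairs with 1 ≤ n_f < n_i ≤ 5 and compute λ = 1240 / [13.6·9·(1/n_f² − 1/n_i²)].
Lines falling in [10.9, 14.0] nm: 3→1 (11.40 nm), 2→1 (13.51 nm).

2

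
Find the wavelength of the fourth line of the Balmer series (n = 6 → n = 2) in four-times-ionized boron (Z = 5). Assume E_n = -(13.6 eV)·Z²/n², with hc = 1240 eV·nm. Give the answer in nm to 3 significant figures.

16.4 nm

The Balmer series terminates on n_f = 2; the fourth line has n_i = 2+4 = 6.
ΔE = 340.0 × (1/2² − 1/6²) = 75.56 eV.
λ = 1240 / 75.56 = 16.4 nm.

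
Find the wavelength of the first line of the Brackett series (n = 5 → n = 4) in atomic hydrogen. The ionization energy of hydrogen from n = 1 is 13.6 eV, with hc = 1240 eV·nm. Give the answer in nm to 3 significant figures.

4050 nm

The Brackett series terminates on n_f = 4; the first line has n_i = 4+1 = 5.
ΔE = 13.60 × (1/4² − 1/5²) = 0.3060 eV.
λ = 1240 / 0.3060 = 4050 nm.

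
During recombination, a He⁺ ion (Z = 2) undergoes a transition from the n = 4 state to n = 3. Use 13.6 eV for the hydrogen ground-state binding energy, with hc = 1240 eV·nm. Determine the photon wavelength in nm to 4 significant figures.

468.9 nm

For Z = 2 the level energies scale as Z², so the effective Rydberg energy is 13.6 × 4 = 54.40 eV.
ΔE = 54.40 × (1/3² − 1/4²) = 54.40 × 0.04861 = 2.644 eV.
λ = hc/ΔE = 1240 / 2.644 = 468.9 nm.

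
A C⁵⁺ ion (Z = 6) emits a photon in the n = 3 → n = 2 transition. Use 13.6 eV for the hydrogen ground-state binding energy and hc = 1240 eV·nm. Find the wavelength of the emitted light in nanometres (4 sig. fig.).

For Z = 6 the level energies scale as Z², so the effective Rydberg energy is 13.6 × 36 = 489.6 eV.
ΔE = 489.6 × (1/2² − 1/3²) = 489.6 × 0.1389 = 68.00 eV.
λ = hc/ΔE = 1240 / 68.00 = 18.24 nm.

18.24 nm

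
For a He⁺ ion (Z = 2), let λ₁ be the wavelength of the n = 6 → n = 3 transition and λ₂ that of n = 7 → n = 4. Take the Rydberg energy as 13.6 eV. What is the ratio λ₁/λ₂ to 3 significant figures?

λ ∝ 1/ΔE ∝ 1/(1/n_f² − 1/n_i²), and the Z² and hc factors cancel in the ratio.
λ₁/λ₂ = (1/4² − 1/7²)/(1/3² − 1/6²) = 0.04209/0.08333 = 0.505.

0.505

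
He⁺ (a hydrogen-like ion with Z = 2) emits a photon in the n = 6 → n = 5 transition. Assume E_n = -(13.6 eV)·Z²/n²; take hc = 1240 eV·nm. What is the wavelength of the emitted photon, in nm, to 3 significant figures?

For Z = 2 the level energies scale as Z², so the effective Rydberg energy is 13.6 × 4 = 54.40 eV.
ΔE = 54.40 × (1/5² − 1/6²) = 54.40 × 0.01222 = 0.6649 eV.
λ = hc/ΔE = 1240 / 0.6649 = 1860 nm.

1860 nm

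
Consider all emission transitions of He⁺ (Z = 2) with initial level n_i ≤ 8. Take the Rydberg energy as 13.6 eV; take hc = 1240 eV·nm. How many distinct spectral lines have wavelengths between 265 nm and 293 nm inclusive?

1

Enumerate all n_i → n_f pairs with 1 ≤ n_f < n_i ≤ 8 and compute λ = 1240 / [13.6·4·(1/n_f² − 1/n_i²)].
Lines falling in [265, 293] nm: 6→3 (273.5 nm).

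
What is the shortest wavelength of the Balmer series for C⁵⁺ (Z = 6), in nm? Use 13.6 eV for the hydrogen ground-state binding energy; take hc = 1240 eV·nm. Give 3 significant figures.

10.1 nm

The Balmer series has lower level n_f = 2; the series limit corresponds to n_i → ∞.
ΔE_max = 13.6 × 36 / 2² = 122.4 eV.
λ_min = 1240 / 122.4 = 10.1 nm.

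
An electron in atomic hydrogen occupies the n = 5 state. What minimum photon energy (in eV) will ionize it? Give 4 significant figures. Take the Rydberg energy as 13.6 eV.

E_5 = −13.60/25 = −0.5440 eV, so ionization (to E = 0) requires 0.5440 eV.

0.5440 eV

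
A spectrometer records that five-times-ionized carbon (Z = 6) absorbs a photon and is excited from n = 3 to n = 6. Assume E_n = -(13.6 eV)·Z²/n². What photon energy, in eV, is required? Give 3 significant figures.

40.8 eV

The Bohr energies scale as Z², so for Z = 6: E_n = −489.6/n² eV.
E_6 = −489.6/36 = −13.60 eV and E_3 = −489.6/9 = −54.40 eV.
The photon energy is |E_6 − E_3| = 40.8 eV.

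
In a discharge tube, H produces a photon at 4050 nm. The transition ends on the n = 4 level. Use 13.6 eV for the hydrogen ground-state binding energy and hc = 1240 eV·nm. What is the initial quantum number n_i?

The photon energy is ΔE = hc/λ = 1240 / 4050 = 0.3062 eV.
With Z = 1, ΔE = 13.60 × (1/n_f² − 1/n_i²), so 1/n_f² − 1/n_i² = 0.02251.
With n_f = 4: 1/n_i² = 1/16 − 0.02251 = 0.03999, so n_i ≈ 5.00.

n_i = 5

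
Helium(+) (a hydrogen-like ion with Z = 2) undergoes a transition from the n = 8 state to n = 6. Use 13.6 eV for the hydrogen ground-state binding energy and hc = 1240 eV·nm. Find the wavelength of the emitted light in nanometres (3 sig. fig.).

For Z = 2 the level energies scale as Z², so the effective Rydberg energy is 13.6 × 4 = 54.40 eV.
ΔE = 54.40 × (1/6² − 1/8²) = 54.40 × 0.01215 = 0.6611 eV.
λ = hc/ΔE = 1240 / 0.6611 = 1880 nm.

1880 nm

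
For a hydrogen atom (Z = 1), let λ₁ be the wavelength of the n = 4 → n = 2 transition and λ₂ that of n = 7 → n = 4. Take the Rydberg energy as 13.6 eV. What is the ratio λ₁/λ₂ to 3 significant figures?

0.224

λ ∝ 1/ΔE ∝ 1/(1/n_f² − 1/n_i²), and the Z² and hc factors cancel in the ratio.
λ₁/λ₂ = (1/4² − 1/7²)/(1/2² − 1/4²) = 0.04209/0.1875 = 0.224.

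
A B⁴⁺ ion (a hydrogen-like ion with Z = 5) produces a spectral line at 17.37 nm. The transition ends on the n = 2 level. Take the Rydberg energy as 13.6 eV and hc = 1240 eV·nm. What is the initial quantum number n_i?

The photon energy is ΔE = hc/λ = 1240 / 17.37 = 71.39 eV.
With Z = 5, ΔE = 340.0 × (1/n_f² − 1/n_i²), so 1/n_f² − 1/n_i² = 0.2100.
With n_f = 2: 1/n_i² = 1/4 − 0.2100 = 0.04004, so n_i ≈ 5.00.

n_i = 5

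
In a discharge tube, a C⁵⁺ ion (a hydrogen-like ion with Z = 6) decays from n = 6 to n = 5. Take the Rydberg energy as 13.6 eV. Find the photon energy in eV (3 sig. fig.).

5.98 eV

The Bohr energies scale as Z², so for Z = 6: E_n = −489.6/n² eV.
E_6 = −489.6/36 = −13.60 eV and E_5 = −489.6/25 = −19.58 eV.
The photon energy is |E_6 − E_5| = 5.98 eV.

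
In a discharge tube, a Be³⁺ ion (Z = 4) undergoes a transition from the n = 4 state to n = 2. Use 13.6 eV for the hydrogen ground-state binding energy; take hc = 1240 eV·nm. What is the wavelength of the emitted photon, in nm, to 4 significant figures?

For Z = 4 the level energies scale as Z², so the effective Rydberg energy is 13.6 × 16 = 217.6 eV.
ΔE = 217.6 × (1/2² − 1/4²) = 217.6 × 0.1875 = 40.80 eV.
λ = hc/ΔE = 1240 / 40.80 = 30.39 nm.

30.39 nm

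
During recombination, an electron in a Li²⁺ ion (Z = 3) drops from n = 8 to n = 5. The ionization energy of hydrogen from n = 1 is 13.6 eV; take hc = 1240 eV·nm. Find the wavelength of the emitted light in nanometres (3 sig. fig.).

For Z = 3 the level energies scale as Z², so the effective Rydberg energy is 13.6 × 9 = 122.4 eV.
ΔE = 122.4 × (1/5² − 1/8²) = 122.4 × 0.02438 = 2.984 eV.
λ = hc/ΔE = 1240 / 2.984 = 416 nm.

416 nm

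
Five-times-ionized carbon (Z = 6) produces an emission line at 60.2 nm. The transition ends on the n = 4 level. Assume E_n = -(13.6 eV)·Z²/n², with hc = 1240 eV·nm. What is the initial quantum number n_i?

The photon energy is ΔE = hc/λ = 1240 / 60.2 = 20.60 eV.
With Z = 6, ΔE = 489.6 × (1/n_f² − 1/n_i²), so 1/n_f² − 1/n_i² = 0.04207.
With n_f = 4: 1/n_i² = 1/16 − 0.04207 = 0.02043, so n_i ≈ 7.00.

n_i = 7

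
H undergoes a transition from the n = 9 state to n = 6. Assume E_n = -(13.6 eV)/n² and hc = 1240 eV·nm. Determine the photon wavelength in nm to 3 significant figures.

5910 nm

ΔE = 13.60 × (1/6² − 1/9²) = 13.60 × 0.01543 = 0.2099 eV.
λ = hc/ΔE = 1240 / 0.2099 = 5910 nm.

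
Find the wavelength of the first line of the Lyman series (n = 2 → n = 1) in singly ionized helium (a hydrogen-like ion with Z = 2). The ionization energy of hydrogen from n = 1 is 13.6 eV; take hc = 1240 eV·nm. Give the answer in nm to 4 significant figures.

The Lyman series terminates on n_f = 1; the first line has n_i = 1+1 = 2.
ΔE = 54.40 × (1/1² − 1/2²) = 40.80 eV.
λ = 1240 / 40.80 = 30.39 nm.

30.39 nm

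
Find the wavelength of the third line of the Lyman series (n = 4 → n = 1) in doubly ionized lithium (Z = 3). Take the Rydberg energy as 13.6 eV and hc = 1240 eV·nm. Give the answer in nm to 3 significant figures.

10.8 nm

The Lyman series terminates on n_f = 1; the third line has n_i = 1+3 = 4.
ΔE = 122.4 × (1/1² − 1/4²) = 114.8 eV.
λ = 1240 / 114.8 = 10.8 nm.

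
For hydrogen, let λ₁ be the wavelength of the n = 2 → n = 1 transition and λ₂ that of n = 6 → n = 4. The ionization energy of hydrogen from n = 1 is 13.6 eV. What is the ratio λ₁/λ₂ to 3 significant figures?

0.0463

λ ∝ 1/ΔE ∝ 1/(1/n_f² − 1/n_i²), and the Z² and hc factors cancel in the ratio.
λ₁/λ₂ = (1/4² − 1/6²)/(1/1² − 1/2²) = 0.03472/0.7500 = 0.0463.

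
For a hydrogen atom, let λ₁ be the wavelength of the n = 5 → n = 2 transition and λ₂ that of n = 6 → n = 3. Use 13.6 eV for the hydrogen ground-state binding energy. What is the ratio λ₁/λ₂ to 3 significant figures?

0.397

λ ∝ 1/ΔE ∝ 1/(1/n_f² − 1/n_i²), and the Z² and hc factors cancel in the ratio.
λ₁/λ₂ = (1/3² − 1/6²)/(1/2² − 1/5²) = 0.08333/0.2100 = 0.397.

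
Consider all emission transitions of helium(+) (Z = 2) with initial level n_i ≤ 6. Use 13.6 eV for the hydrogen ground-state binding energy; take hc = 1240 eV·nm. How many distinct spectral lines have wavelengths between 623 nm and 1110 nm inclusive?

2

Enumerate all n_i → n_f pairs with 1 ≤ n_f < n_i ≤ 6 and compute λ = 1240 / [13.6·4·(1/n_f² − 1/n_i²)].
Lines falling in [623, 1110] nm: 6→4 (656.5 nm), 5→4 (1013 nm).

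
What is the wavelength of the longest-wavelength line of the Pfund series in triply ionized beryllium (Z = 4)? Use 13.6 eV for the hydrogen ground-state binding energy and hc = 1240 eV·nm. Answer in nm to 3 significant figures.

466 nm

The Pfund series terminates on n_f = 5; the first line has n_i = 5+1 = 6.
ΔE = 217.6 × (1/5² − 1/6²) = 2.660 eV.
λ = 1240 / 2.660 = 466 nm.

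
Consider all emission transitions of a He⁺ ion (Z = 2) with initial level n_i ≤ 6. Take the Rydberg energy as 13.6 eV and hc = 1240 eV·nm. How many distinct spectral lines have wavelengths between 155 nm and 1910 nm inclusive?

7

Enumerate all n_i → n_f pairs with 1 ≤ n_f < n_i ≤ 6 and compute λ = 1240 / [13.6·4·(1/n_f² − 1/n_i²)].
Lines falling in [155, 1910] nm: 3→2 (164.1 nm), 6→3 (273.5 nm), 5→3 (320.5 nm), 4→3 (468.9 nm), 6→4 (656.5 nm), 5→4 (1013 nm), 6→5 (1865 nm).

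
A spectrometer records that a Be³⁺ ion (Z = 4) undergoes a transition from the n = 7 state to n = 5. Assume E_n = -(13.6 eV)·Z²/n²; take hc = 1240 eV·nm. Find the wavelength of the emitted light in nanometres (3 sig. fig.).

For Z = 4 the level energies scale as Z², so the effective Rydberg energy is 13.6 × 16 = 217.6 eV.
ΔE = 217.6 × (1/5² − 1/7²) = 217.6 × 0.01959 = 4.263 eV.
λ = hc/ΔE = 1240 / 4.263 = 291 nm.

291 nm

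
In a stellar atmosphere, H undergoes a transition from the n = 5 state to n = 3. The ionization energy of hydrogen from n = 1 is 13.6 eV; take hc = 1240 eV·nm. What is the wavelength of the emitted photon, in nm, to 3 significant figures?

1280 nm

ΔE = 13.60 × (1/3² − 1/5²) = 13.60 × 0.07111 = 0.9671 eV.
λ = hc/ΔE = 1240 / 0.9671 = 1280 nm.
This line belongs to the Paschen series.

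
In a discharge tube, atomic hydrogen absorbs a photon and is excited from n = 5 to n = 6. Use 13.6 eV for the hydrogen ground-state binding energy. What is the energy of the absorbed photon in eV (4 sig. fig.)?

0.1662 eV

E_6 = −13.60/36 = −0.3778 eV and E_5 = −13.60/25 = −0.5440 eV.
The photon energy is |E_6 − E_5| = 0.1662 eV.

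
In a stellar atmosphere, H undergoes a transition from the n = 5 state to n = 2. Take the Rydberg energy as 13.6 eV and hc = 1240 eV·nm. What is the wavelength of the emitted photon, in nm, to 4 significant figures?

ΔE = 13.60 × (1/2² − 1/5²) = 13.60 × 0.2100 = 2.856 eV.
λ = hc/ΔE = 1240 / 2.856 = 434.2 nm.

434.2 nm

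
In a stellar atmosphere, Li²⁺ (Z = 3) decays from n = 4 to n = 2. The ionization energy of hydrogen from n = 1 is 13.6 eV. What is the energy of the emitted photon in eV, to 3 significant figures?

The Bohr energies scale as Z², so for Z = 3: E_n = −122.4/n² eV.
E_4 = −122.4/16 = −7.650 eV and E_2 = −122.4/4 = −30.60 eV.
The photon energy is |E_4 − E_2| = 23.0 eV.

23.0 eV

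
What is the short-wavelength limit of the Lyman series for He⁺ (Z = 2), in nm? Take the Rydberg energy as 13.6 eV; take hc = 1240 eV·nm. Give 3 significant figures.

22.8 nm

The Lyman series has lower level n_f = 1; the series limit corresponds to n_i → ∞.
ΔE_max = 13.6 × 4 / 1² = 54.40 eV.
λ_min = 1240 / 54.40 = 22.8 nm.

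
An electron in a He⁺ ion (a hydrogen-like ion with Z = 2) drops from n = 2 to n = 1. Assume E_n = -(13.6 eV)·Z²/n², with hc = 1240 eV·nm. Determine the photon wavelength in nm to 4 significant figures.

30.39 nm

For Z = 2 the level energies scale as Z², so the effective Rydberg energy is 13.6 × 4 = 54.40 eV.
ΔE = 54.40 × (1/1² − 1/2²) = 54.40 × 0.7500 = 40.80 eV.
λ = hc/ΔE = 1240 / 40.80 = 30.39 nm.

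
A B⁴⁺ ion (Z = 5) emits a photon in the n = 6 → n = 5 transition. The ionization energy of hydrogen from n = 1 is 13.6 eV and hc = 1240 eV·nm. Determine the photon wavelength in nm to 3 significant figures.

For Z = 5 the level energies scale as Z², so the effective Rydberg energy is 13.6 × 25 = 340.0 eV.
ΔE = 340.0 × (1/5² − 1/6²) = 340.0 × 0.01222 = 4.156 eV.
λ = hc/ΔE = 1240 / 4.156 = 298 nm.

298 nm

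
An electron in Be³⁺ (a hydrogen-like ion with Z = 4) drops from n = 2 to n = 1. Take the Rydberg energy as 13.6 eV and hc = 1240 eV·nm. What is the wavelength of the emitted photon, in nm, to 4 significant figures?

For Z = 4 the level energies scale as Z², so the effective Rydberg energy is 13.6 × 16 = 217.6 eV.
ΔE = 217.6 × (1/1² − 1/2²) = 217.6 × 0.7500 = 163.2 eV.
λ = hc/ΔE = 1240 / 163.2 = 7.598 nm.

7.598 nm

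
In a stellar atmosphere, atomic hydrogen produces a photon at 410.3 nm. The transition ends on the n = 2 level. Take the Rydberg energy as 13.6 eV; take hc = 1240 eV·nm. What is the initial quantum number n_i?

n_i = 6

The photon energy is ΔE = hc/λ = 1240 / 410.3 = 3.022 eV.
With Z = 1, ΔE = 13.60 × (1/n_f² − 1/n_i²), so 1/n_f² − 1/n_i² = 0.2222.
With n_f = 2: 1/n_i² = 1/4 − 0.2222 = 0.02778, so n_i ≈ 6.00.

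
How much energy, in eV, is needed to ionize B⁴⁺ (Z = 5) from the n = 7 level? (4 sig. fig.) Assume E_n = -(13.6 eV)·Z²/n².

6.939 eV

E_n = −13.6 Z²/n² = −340.0/n² eV for Z = 5.
E_7 = −340.0/49 = −6.939 eV, so ionization (to E = 0) requires 6.939 eV.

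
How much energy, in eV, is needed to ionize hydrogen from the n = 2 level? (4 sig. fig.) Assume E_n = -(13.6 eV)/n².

E_2 = −13.60/4 = −3.400 eV, so ionization (to E = 0) requires 3.400 eV.

3.400 eV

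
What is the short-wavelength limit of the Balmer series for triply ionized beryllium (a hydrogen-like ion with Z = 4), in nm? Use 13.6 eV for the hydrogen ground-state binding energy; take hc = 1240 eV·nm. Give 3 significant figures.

The Balmer series has lower level n_f = 2; the series limit corresponds to n_i → ∞.
ΔE_max = 13.6 × 16 / 2² = 54.40 eV.
λ_min = 1240 / 54.40 = 22.8 nm.

22.8 nm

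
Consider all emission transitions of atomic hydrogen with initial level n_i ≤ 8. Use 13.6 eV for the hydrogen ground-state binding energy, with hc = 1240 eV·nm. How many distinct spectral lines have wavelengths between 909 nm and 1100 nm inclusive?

3

Enumerate all n_i → n_f pairs with 1 ≤ n_f < n_i ≤ 8 and compute λ = 1240 / [13.6·1·(1/n_f² − 1/n_i²)].
Lines falling in [909, 1100] nm: 8→3 (954.9 nm), 7→3 (1005 nm), 6→3 (1094 nm).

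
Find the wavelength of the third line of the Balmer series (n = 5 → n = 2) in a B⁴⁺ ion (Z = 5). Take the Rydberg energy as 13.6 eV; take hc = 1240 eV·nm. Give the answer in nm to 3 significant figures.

The Balmer series terminates on n_f = 2; the third line has n_i = 2+3 = 5.
ΔE = 340.0 × (1/2² − 1/5²) = 71.40 eV.
λ = 1240 / 71.40 = 17.4 nm.

17.4 nm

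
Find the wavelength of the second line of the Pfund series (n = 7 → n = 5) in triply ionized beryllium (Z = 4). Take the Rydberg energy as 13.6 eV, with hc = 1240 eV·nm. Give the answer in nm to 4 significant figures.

290.9 nm

The Pfund series terminates on n_f = 5; the second line has n_i = 5+2 = 7.
ΔE = 217.6 × (1/5² − 1/7²) = 4.263 eV.
λ = 1240 / 4.263 = 290.9 nm.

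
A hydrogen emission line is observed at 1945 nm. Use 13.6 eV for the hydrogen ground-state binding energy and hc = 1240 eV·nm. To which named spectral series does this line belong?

Brackett

ΔE = 1240/1945 = 0.6375 eV.
This matches 13.6 × (1/4² − 1/8²), so n_f = 4: the Brackett series.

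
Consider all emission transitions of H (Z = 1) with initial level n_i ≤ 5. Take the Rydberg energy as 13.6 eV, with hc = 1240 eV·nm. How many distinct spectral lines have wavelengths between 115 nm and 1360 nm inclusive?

5

Enumerate all n_i → n_f pairs with 1 ≤ n_f < n_i ≤ 5 and compute λ = 1240 / [13.6·1·(1/n_f² − 1/n_i²)].
Lines falling in [115, 1360] nm: 2→1 (121.6 nm), 5→2 (434.2 nm), 4→2 (486.3 nm), 3→2 (656.5 nm), 5→3 (1282 nm).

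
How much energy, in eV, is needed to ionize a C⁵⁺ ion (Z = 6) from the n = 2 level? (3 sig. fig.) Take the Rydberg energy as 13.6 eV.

E_n = −13.6 Z²/n² = −489.6/n² eV for Z = 6.
E_2 = −489.6/4 = −122 eV, so ionization (to E = 0) requires 122 eV.

122 eV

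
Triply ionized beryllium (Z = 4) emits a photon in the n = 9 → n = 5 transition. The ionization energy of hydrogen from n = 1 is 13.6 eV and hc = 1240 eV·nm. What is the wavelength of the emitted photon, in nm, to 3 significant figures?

206 nm

For Z = 4 the level energies scale as Z², so the effective Rydberg energy is 13.6 × 16 = 217.6 eV.
ΔE = 217.6 × (1/5² − 1/9²) = 217.6 × 0.02765 = 6.018 eV.
λ = hc/ΔE = 1240 / 6.018 = 206 nm.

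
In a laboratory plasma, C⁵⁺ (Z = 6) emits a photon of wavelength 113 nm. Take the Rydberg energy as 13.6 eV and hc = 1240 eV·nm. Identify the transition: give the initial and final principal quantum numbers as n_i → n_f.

n_i = 5, n_f = 4

The photon energy is ΔE = hc/λ = 1240 / 113 = 10.97 eV.
With Z = 6, ΔE = 489.6 × (1/n_f² − 1/n_i²), so 1/n_f² − 1/n_i² = 0.02241.
Trying n_f = 4 gives 1/n_i² = 0.04009, i.e. n_i ≈ 5; this pair matches.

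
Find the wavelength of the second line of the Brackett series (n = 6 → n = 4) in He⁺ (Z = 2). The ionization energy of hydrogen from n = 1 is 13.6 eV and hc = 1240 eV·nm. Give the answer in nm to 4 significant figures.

The Brackett series terminates on n_f = 4; the second line has n_i = 4+2 = 6.
ΔE = 54.40 × (1/4² − 1/6²) = 1.889 eV.
λ = 1240 / 1.889 = 656.5 nm.

656.5 nm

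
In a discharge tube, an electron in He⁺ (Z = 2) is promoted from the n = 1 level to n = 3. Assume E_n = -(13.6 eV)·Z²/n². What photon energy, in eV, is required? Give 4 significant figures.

48.36 eV

The Bohr energies scale as Z², so for Z = 2: E_n = −54.40/n² eV.
E_3 = −54.40/9 = −6.044 eV and E_1 = −54.40/1 = −54.40 eV.
The photon energy is |E_3 − E_1| = 48.36 eV.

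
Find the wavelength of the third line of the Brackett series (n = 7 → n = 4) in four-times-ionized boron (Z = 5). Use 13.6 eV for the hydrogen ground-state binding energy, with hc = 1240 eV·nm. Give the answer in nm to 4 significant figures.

86.65 nm

The Brackett series terminates on n_f = 4; the third line has n_i = 4+3 = 7.
ΔE = 340.0 × (1/4² − 1/7²) = 14.31 eV.
λ = 1240 / 14.31 = 86.65 nm.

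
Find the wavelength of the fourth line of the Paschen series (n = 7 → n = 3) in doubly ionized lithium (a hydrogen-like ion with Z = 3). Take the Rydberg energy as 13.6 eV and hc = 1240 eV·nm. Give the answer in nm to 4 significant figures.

The Paschen series terminates on n_f = 3; the fourth line has n_i = 3+4 = 7.
ΔE = 122.4 × (1/3² − 1/7²) = 11.10 eV.
λ = 1240 / 11.10 = 111.7 nm.

111.7 nm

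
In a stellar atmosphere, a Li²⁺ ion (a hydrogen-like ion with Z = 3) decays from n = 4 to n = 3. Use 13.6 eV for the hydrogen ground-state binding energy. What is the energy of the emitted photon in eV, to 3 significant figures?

The Bohr energies scale as Z², so for Z = 3: E_n = −122.4/n² eV.
E_4 = −122.4/16 = −7.650 eV and E_3 = −122.4/9 = −13.60 eV.
The photon energy is |E_4 − E_3| = 5.95 eV.

5.95 eV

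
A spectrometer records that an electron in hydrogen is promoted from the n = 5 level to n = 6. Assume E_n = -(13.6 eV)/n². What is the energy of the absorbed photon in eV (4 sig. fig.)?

E_6 = −13.60/36 = −0.3778 eV and E_5 = −13.60/25 = −0.5440 eV.
The photon energy is |E_6 − E_5| = 0.1662 eV.

0.1662 eV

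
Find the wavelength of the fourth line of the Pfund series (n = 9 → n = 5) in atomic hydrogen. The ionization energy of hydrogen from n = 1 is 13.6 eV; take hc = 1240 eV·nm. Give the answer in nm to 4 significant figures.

3297 nm

The Pfund series terminates on n_f = 5; the fourth line has n_i = 5+4 = 9.
ΔE = 13.60 × (1/5² − 1/9²) = 0.3761 eV.
λ = 1240 / 0.3761 = 3297 nm.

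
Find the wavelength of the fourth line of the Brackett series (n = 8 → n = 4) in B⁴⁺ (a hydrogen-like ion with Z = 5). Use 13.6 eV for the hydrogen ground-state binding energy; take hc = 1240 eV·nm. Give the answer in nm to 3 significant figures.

The Brackett series terminates on n_f = 4; the fourth line has n_i = 4+4 = 8.
ΔE = 340.0 × (1/4² − 1/8²) = 15.94 eV.
λ = 1240 / 15.94 = 77.8 nm.

77.8 nm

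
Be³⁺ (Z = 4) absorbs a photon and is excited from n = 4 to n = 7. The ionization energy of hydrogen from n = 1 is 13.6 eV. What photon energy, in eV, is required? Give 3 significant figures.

The Bohr energies scale as Z², so for Z = 4: E_n = −217.6/n² eV.
E_7 = −217.6/49 = −4.441 eV and E_4 = −217.6/16 = −13.60 eV.
The photon energy is |E_7 − E_4| = 9.16 eV.

9.16 eV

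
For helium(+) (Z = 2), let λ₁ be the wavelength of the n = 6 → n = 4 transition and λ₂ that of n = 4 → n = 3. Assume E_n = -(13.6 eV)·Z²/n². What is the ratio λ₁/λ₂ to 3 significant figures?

1.40

λ ∝ 1/ΔE ∝ 1/(1/n_f² − 1/n_i²), and the Z² and hc factors cancel in the ratio.
λ₁/λ₂ = (1/3² − 1/4²)/(1/4² − 1/6²) = 0.04861/0.03472 = 1.40.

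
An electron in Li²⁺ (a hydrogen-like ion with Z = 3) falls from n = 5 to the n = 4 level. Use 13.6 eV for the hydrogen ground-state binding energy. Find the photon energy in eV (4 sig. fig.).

The Bohr energies scale as Z², so for Z = 3: E_n = −122.4/n² eV.
E_5 = −122.4/25 = −4.896 eV and E_4 = −122.4/16 = −7.650 eV.
The photon energy is |E_5 − E_4| = 2.754 eV.

2.754 eV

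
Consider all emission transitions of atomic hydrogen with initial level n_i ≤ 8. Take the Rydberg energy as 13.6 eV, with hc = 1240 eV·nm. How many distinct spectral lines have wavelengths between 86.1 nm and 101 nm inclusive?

Enumerate all n_i → n_f pairs with 1 ≤ n_f < n_i ≤ 8 and compute λ = 1240 / [13.6·1·(1/n_f² − 1/n_i²)].
Lines falling in [86.1, 101] nm: 8→1 (92.62 nm), 7→1 (93.08 nm), 6→1 (93.78 nm), 5→1 (94.98 nm), 4→1 (97.25 nm).

5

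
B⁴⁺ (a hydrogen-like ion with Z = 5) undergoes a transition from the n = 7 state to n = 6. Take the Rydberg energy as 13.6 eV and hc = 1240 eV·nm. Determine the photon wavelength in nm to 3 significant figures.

495 nm

For Z = 5 the level energies scale as Z², so the effective Rydberg energy is 13.6 × 25 = 340.0 eV.
ΔE = 340.0 × (1/6² − 1/7²) = 340.0 × 0.007370 = 2.506 eV.
λ = hc/ΔE = 1240 / 2.506 = 495 nm.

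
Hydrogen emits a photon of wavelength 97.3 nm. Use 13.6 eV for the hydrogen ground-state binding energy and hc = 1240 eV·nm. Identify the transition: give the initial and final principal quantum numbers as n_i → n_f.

The photon energy is ΔE = hc/λ = 1240 / 97.3 = 12.74 eV.
With Z = 1, ΔE = 13.60 × (1/n_f² − 1/n_i²), so 1/n_f² − 1/n_i² = 0.9371.
Trying n_f = 1 gives 1/n_i² = 0.06293, i.e. n_i ≈ 4; this pair matches.

n_i = 4, n_f = 1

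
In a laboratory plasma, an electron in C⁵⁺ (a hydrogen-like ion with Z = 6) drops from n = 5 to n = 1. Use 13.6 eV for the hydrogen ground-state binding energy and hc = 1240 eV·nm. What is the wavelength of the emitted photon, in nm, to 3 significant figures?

For Z = 6 the level energies scale as Z², so the effective Rydberg energy is 13.6 × 36 = 489.6 eV.
ΔE = 489.6 × (1/1² − 1/5²) = 489.6 × 0.9600 = 470.0 eV.
λ = hc/ΔE = 1240 / 470.0 = 2.64 nm.

2.64 nm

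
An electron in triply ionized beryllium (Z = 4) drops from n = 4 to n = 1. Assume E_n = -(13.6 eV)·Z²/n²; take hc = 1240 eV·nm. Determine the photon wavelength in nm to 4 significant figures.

6.078 nm

For Z = 4 the level energies scale as Z², so the effective Rydberg energy is 13.6 × 16 = 217.6 eV.
ΔE = 217.6 × (1/1² − 1/4²) = 217.6 × 0.9375 = 204.0 eV.
λ = hc/ΔE = 1240 / 204.0 = 6.078 nm.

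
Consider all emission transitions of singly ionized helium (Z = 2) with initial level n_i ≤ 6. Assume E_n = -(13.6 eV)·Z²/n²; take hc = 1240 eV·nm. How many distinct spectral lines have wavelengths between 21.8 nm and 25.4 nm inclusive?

Enumerate all n_i → n_f pairs with 1 ≤ n_f < n_i ≤ 6 and compute λ = 1240 / [13.6·4·(1/n_f² − 1/n_i²)].
Lines falling in [21.8, 25.4] nm: 6→1 (23.45 nm), 5→1 (23.74 nm), 4→1 (24.31 nm).

3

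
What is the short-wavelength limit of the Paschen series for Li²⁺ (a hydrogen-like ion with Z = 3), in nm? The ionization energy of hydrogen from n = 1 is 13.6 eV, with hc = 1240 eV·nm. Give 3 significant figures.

91.2 nm

The Paschen series has lower level n_f = 3; the series limit corresponds to n_i → ∞.
ΔE_max = 13.6 × 9 / 3² = 13.60 eV.
λ_min = 1240 / 13.60 = 91.2 nm.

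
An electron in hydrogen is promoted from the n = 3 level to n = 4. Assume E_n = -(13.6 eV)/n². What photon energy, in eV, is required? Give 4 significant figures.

E_4 = −13.60/16 = −0.8500 eV and E_3 = −13.60/9 = −1.511 eV.
The photon energy is |E_4 − E_3| = 0.6611 eV.

0.6611 eV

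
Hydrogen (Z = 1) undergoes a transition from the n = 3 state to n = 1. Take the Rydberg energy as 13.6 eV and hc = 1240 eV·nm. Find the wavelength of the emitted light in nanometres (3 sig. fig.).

103 nm

ΔE = 13.60 × (1/1² − 1/3²) = 13.60 × 0.8889 = 12.09 eV.
λ = hc/ΔE = 1240 / 12.09 = 103 nm.
This line belongs to the Lyman series.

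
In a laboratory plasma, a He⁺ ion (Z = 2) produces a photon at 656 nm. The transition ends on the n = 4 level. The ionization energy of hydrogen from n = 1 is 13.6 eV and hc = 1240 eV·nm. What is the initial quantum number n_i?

The photon energy is ΔE = hc/λ = 1240 / 656 = 1.890 eV.
With Z = 2, ΔE = 54.40 × (1/n_f² − 1/n_i²), so 1/n_f² − 1/n_i² = 0.03475.
With n_f = 4: 1/n_i² = 1/16 − 0.03475 = 0.02775, so n_i ≈ 6.00.

n_i = 6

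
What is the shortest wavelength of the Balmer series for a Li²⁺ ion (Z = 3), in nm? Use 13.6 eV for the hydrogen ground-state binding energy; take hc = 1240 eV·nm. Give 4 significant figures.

40.52 nm

The Balmer series has lower level n_f = 2; the series limit corresponds to n_i → ∞.
ΔE_max = 13.6 × 9 / 2² = 30.60 eV.
λ_min = 1240 / 30.60 = 40.52 nm.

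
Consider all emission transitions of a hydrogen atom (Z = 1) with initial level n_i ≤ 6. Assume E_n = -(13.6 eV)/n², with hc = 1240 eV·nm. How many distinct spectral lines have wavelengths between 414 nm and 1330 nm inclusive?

5

Enumerate all n_i → n_f pairs with 1 ≤ n_f < n_i ≤ 6 and compute λ = 1240 / [13.6·1·(1/n_f² − 1/n_i²)].
Lines falling in [414, 1330] nm: 5→2 (434.2 nm), 4→2 (486.3 nm), 3→2 (656.5 nm), 6→3 (1094 nm), 5→3 (1282 nm).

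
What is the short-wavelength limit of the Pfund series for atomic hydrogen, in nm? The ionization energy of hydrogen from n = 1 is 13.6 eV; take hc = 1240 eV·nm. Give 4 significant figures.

2279 nm

The Pfund series has lower level n_f = 5; the series limit corresponds to n_i → ∞.
ΔE_max = 13.6 × 1 / 5² = 0.5440 eV.
λ_min = 1240 / 0.5440 = 2279 nm.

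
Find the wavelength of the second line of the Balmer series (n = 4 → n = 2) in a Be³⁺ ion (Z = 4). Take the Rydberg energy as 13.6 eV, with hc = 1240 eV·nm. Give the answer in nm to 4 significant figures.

30.39 nm

The Balmer series terminates on n_f = 2; the second line has n_i = 2+2 = 4.
ΔE = 217.6 × (1/2² − 1/4²) = 40.80 eV.
λ = 1240 / 40.80 = 30.39 nm.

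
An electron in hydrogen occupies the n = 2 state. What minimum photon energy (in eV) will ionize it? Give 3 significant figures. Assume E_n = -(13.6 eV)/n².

E_2 = −13.60/4 = −3.40 eV, so ionization (to E = 0) requires 3.40 eV.

3.40 eV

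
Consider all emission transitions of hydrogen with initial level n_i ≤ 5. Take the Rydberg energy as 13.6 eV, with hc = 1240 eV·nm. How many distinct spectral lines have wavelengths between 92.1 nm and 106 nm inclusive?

3

Enumerate all n_i → n_f pairs with 1 ≤ n_f < n_i ≤ 5 and compute λ = 1240 / [13.6·1·(1/n_f² − 1/n_i²)].
Lines falling in [92.1, 106] nm: 5→1 (94.98 nm), 4→1 (97.25 nm), 3→1 (102.6 nm).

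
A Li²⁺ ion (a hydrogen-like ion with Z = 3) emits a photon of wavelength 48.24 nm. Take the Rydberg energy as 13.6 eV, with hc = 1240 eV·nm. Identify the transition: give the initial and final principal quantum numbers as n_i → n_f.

The photon energy is ΔE = hc/λ = 1240 / 48.24 = 25.70 eV.
With Z = 3, ΔE = 122.4 × (1/n_f² − 1/n_i²), so 1/n_f² − 1/n_i² = 0.2100.
Trying n_f = 2 gives 1/n_i² = 0.03999, i.e. n_i ≈ 5; this pair matches.

n_i = 5, n_f = 2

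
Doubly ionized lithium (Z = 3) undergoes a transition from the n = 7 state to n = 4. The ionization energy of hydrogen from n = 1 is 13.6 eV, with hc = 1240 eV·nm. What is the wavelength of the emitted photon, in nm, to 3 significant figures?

For Z = 3 the level energies scale as Z², so the effective Rydberg energy is 13.6 × 9 = 122.4 eV.
ΔE = 122.4 × (1/4² − 1/7²) = 122.4 × 0.04209 = 5.152 eV.
λ = hc/ΔE = 1240 / 5.152 = 241 nm.

241 nm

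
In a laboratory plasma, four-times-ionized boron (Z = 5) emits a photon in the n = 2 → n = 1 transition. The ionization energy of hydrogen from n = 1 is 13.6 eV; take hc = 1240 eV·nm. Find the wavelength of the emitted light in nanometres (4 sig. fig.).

For Z = 5 the level energies scale as Z², so the effective Rydberg energy is 13.6 × 25 = 340.0 eV.
ΔE = 340.0 × (1/1² − 1/2²) = 340.0 × 0.7500 = 255.0 eV.
λ = hc/ΔE = 1240 / 255.0 = 4.863 nm.

4.863 nm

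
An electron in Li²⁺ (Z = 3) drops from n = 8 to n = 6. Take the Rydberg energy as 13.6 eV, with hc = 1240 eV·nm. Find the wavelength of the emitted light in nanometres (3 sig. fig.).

For Z = 3 the level energies scale as Z², so the effective Rydberg energy is 13.6 × 9 = 122.4 eV.
ΔE = 122.4 × (1/6² − 1/8²) = 122.4 × 0.01215 = 1.488 eV.
λ = hc/ΔE = 1240 / 1.488 = 834 nm.

834 nm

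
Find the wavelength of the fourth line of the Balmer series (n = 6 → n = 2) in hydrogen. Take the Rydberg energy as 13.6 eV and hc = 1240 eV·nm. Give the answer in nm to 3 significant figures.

The Balmer series terminates on n_f = 2; the fourth line has n_i = 2+4 = 6.
ΔE = 13.60 × (1/2² − 1/6²) = 3.022 eV.
λ = 1240 / 3.022 = 410 nm.

410 nm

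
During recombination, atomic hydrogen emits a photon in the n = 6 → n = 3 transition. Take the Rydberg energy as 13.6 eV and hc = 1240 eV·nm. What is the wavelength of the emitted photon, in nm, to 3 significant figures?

ΔE = 13.60 × (1/3² − 1/6²) = 13.60 × 0.08333 = 1.133 eV.
λ = hc/ΔE = 1240 / 1.133 = 1090 nm.

1090 nm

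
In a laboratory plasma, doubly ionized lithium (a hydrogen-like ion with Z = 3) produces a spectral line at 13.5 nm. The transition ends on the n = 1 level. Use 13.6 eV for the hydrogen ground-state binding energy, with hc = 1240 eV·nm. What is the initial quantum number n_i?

n_i = 2

The photon energy is ΔE = hc/λ = 1240 / 13.5 = 91.85 eV.
With Z = 3, ΔE = 122.4 × (1/n_f² − 1/n_i²), so 1/n_f² − 1/n_i² = 0.7504.
With n_f = 1: 1/n_i² = 1/1 − 0.7504 = 0.2496, so n_i ≈ 2.00.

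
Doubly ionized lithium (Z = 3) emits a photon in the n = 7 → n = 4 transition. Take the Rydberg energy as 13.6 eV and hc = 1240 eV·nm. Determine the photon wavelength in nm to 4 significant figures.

For Z = 3 the level energies scale as Z², so the effective Rydberg energy is 13.6 × 9 = 122.4 eV.
ΔE = 122.4 × (1/4² − 1/7²) = 122.4 × 0.04209 = 5.152 eV.
λ = hc/ΔE = 1240 / 5.152 = 240.7 nm.

240.7 nm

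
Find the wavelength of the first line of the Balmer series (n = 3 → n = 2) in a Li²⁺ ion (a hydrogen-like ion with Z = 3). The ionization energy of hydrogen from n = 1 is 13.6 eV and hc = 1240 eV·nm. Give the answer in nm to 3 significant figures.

72.9 nm

The Balmer series terminates on n_f = 2; the first line has n_i = 2+1 = 3.
ΔE = 122.4 × (1/2² − 1/3²) = 17.00 eV.
λ = 1240 / 17.00 = 72.9 nm.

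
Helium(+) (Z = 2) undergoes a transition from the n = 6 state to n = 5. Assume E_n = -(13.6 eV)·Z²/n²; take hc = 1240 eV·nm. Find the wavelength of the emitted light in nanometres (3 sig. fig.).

1860 nm

For Z = 2 the level energies scale as Z², so the effective Rydberg energy is 13.6 × 4 = 54.40 eV.
ΔE = 54.40 × (1/5² − 1/6²) = 54.40 × 0.01222 = 0.6649 eV.
λ = hc/ΔE = 1240 / 0.6649 = 1860 nm.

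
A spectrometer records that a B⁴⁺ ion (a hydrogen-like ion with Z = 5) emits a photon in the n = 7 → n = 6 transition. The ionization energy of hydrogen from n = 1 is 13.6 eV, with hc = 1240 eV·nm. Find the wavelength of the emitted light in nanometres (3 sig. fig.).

For Z = 5 the level energies scale as Z², so the effective Rydberg energy is 13.6 × 25 = 340.0 eV.
ΔE = 340.0 × (1/6² − 1/7²) = 340.0 × 0.007370 = 2.506 eV.
λ = hc/ΔE = 1240 / 2.506 = 495 nm.

495 nm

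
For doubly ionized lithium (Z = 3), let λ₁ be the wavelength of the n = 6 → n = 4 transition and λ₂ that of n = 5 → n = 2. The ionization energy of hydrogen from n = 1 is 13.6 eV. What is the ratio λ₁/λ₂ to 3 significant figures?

6.05

λ ∝ 1/ΔE ∝ 1/(1/n_f² − 1/n_i²), and the Z² and hc factors cancel in the ratio.
λ₁/λ₂ = (1/2² − 1/5²)/(1/4² − 1/6²) = 0.2100/0.03472 = 6.05.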